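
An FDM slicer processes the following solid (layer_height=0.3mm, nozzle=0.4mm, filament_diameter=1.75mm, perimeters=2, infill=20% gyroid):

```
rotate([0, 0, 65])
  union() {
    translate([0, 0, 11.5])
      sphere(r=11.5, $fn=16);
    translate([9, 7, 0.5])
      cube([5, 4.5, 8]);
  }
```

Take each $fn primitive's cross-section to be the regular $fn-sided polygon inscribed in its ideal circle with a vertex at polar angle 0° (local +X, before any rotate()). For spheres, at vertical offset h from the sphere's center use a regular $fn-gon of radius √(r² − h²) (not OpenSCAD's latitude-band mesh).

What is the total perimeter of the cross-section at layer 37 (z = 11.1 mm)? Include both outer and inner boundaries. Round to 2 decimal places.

At z = 11.1 mm: the r=11.5 sphere contributes a regular 16-gon of circumradius √(11.5²−0.4²) = 11.493 (perimeter = 2·16·11.493·sin(180°/16) = 71.75 mm); the cube at (9, 7) does not reach this height (z outside [0.5, 8.5]); Taking the union: only the r=11.5 sphere is present, so the union is just that shape — boundary = 71.75 mm; (rotated 65° about Z; rotation is an isometry so areas/perimeters/island counts are preserved). Overall, the cross-section is a single solid region. Total boundary length (outer) = 71.75 mm.

71.75 mm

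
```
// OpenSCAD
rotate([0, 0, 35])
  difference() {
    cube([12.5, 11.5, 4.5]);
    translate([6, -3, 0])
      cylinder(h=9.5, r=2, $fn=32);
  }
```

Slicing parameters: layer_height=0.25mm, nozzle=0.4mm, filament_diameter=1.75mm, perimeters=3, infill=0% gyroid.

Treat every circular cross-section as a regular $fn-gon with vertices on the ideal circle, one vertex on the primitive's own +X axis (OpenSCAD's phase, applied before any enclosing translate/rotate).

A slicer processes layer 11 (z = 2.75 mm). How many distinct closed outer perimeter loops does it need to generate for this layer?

At z = 2.75 mm: the cube (footprint 12.5×11.5) is included at this height; the cylinder at (6, -3): section is a regular 32-gon, circumradius r=2; Subtracting the remaining from the first: starting from the 12.5×11.5 cube, the r=2 cylinder at (6, -3) misses the remaining region (no effect) — 1 connected region; (rotated 35° about Z; rotation is an isometry so areas/perimeters/island counts are preserved). The result has 1 disconnected region.

1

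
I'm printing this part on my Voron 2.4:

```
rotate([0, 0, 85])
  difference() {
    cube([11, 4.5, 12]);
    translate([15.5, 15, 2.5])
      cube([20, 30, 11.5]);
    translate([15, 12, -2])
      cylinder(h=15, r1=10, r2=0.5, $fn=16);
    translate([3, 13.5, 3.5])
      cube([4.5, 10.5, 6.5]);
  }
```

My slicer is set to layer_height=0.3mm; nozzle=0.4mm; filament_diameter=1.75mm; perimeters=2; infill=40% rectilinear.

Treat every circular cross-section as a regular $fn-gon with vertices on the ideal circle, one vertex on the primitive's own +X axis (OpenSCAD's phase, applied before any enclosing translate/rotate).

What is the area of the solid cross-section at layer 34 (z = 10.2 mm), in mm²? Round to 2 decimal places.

At z = 10.2 mm: the cube (footprint 11×4.5) is included at this height (area 49.50 mm²); the cube at (15.5, 15) is present — its section is the full 20×30 rectangle (area 600.00 mm²); the cone at (15, 12) contributes a regular 16-gon of circumradius 2.273 (interpolated between r1=10 and r2=0.5 at t=0.813) (area = (16/2)·2.273²·sin(360°/16) = 15.82 mm²); the cube at (3, 13.5) is absent (z outside [3.5, 10]); After the difference (first − rest): starting from the 11×4.5 cube (49.50 mm²), the 20×30 cube at (15.5, 15) misses the remaining region (no effect); the cone at (15, 12) misses the remaining region (no effect) — area = 49.50 mm²; (whole slice rotated 85° about Z — lengths, areas and connectivity unchanged). Overall, the cross-section is a single solid region. Net area = 49.50 mm².

49.50 mm²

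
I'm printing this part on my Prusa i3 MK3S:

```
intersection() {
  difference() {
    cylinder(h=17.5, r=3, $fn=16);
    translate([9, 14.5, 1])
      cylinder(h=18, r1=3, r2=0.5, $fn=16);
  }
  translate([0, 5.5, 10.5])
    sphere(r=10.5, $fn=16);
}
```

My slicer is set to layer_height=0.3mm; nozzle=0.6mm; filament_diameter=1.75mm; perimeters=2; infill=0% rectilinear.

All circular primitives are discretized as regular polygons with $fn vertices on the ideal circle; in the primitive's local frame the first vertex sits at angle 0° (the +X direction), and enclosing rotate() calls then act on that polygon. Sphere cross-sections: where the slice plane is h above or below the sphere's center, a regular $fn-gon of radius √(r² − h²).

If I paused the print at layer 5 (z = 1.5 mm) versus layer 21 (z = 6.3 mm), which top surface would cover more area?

layer 21 (z = 6.3 mm)

Layer 5 (z = 1.5): the cylinder: section is a regular 16-gon, circumradius r=3 (area = (16/2)·3.000²·sin(360°/16) = 27.55 mm²); the cone at (9, 14.5) contributes a regular 16-gon of circumradius 2.931 (interpolated between r1=3 and r2=0.5 at t=0.028) (area = (16/2)·2.931²·sin(360°/16) = 26.29 mm²); Taking the first minus the rest: starting from the r=3 cylinder (27.55 mm²), the cone at (9, 14.5) misses the remaining region (no effect) — area = 27.55 mm²; the r=10.5 sphere at (0, 5.5) slices to a regular 16-gon of circumradius 5.408 (√(r²−h²) with h=9 from center) (area = (16/2)·5.408²·sin(360°/16) = 89.55 mm²); After intersecting: the r=10.5 sphere at (0, 5.5) partially overlaps that combined region; clipping to the common part keeps 11.25 mm² — area = 11.25 mm². So its area = 11.25 mm². Layer 21 (z = 6.3): the cylinder: section is a regular 16-gon, circumradius r=3 (area = (16/2)·3.000²·sin(360°/16) = 27.55 mm²); the cone at (9, 14.5) contributes a regular 16-gon of circumradius 2.264 (interpolated between r1=3 and r2=0.5 at t=0.294) (area = (16/2)·2.264²·sin(360°/16) = 15.69 mm²); Subtracting the remaining from the first: starting from the r=3 cylinder (27.55 mm²), the cone at (9, 14.5) misses the remaining region (no effect) — area = 27.55 mm²; the sphere at (0, 5.5): section is a regular 16-gon, circumradius = √(r²−h²) = √(10.5²−4.2²) = 9.623 (area = (16/2)·9.623²·sin(360°/16) = 283.52 mm²); Taking the intersection: that combined region lies inside the r=10.5 sphere at (0, 5.5), so it is kept whole — area = 27.55 mm². So its area = 27.55 mm². Layer 21 is larger (27.55 vs 11.25 mm²).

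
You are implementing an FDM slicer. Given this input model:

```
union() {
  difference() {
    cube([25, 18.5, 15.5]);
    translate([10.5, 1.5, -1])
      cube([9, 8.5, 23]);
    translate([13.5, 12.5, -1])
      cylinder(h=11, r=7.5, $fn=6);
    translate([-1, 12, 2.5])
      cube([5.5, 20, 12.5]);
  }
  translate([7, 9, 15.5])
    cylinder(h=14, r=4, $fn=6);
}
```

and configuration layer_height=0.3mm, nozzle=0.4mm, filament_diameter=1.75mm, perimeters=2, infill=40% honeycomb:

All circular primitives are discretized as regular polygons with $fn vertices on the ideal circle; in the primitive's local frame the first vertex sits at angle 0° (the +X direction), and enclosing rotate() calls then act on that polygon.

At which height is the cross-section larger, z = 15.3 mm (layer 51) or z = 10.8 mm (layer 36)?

layer 51 (z = 15.3 mm)

Layer 51 (z = 15.3): the 25×18.5 cube contributes its full rectangle (area 462.50 mm²); the cube at (10.5, 1.5) is present — its section is the full 9×8.5 rectangle (area 76.50 mm²); the cylinder at (13.5, 12.5) does not reach this height (z outside [-1, 10]); the cube at (-1, 12) is absent (z outside [2.5, 15]); Subtracting the remaining from the first: starting from the 25×18.5 cube (462.50 mm²), the 9×8.5 cube at (10.5, 1.5) lies wholly inside it (removes its full 76.50 mm² and its 35.00 mm outline becomes a hole wall) — area = 386.00 mm²; the cylinder at (7, 9) does not reach this height (z outside [15.5, 29.5]); Taking the union: only that combined region is present, so the union is just that shape — area = 386.00 mm². So its area = 386.00 mm². Layer 36 (z = 10.8): the cube is present — its section is the full 25×18.5 rectangle (area 462.50 mm²); the 9×8.5 cube at (10.5, 1.5) contributes its full rectangle (area 76.50 mm²); the cylinder at (13.5, 12.5) is absent (z outside [-1, 10]); the 5.5×20 cube at (-1, 12) contributes its full rectangle (area 110.00 mm²); Subtracting the remaining from the first: starting from the 25×18.5 cube (462.50 mm²), the 9×8.5 cube at (10.5, 1.5) lies wholly inside it (removes its full 76.50 mm² and its 35.00 mm outline becomes a hole wall); the 5.5×20 cube at (-1, 12) partially overlaps it — only the 29.25 mm² overlap (of its 110.00 mm²) is removed, clipping the outline — area = 356.75 mm²; the cylinder at (7, 9) is not intersected at this z (z outside [15.5, 29.5]); Taking the union: only the result so far is present, so the union is just that shape — area = 356.75 mm². So its area = 356.75 mm². Layer 51 is larger (386.00 vs 356.75 mm²).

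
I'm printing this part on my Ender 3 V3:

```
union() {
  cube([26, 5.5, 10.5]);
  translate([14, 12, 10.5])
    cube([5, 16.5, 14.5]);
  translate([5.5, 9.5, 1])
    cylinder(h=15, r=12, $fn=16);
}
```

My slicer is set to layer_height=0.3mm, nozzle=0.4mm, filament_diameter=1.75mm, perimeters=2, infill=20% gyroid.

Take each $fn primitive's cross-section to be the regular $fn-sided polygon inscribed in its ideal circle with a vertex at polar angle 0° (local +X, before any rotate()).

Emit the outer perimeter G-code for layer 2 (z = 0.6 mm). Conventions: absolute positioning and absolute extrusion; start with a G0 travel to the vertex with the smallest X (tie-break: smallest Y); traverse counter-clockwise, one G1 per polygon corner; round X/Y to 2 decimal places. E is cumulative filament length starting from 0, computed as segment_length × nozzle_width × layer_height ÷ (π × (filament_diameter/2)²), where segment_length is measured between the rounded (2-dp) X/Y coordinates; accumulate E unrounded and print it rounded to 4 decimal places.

At z = 0.6 mm: the cube (footprint 26×5.5) is included at this height; the cube at (14, 12) does not reach this height (z outside [10.5, 25]); the cylinder at (5.5, 9.5) is absent (z outside [1, 16]); Merging all regions: only the 26×5.5 cube is present, so the union is just that shape — 1 connected region. The outline is a single polygon with 4 vertices. Extrusion per mm of travel: 0.4 × 0.3 / (π × 0.875²) = 0.049890. Accumulating E over each segment gives final E = 3.1431.

G0 X0.00 Y0.00 Z0.60
G1 X26.00 Y0.00 E1.2971
G1 X26.00 Y5.50 E1.5715
G1 X0.00 Y5.50 E2.8687
G1 X0.00 Y0.00 E3.1431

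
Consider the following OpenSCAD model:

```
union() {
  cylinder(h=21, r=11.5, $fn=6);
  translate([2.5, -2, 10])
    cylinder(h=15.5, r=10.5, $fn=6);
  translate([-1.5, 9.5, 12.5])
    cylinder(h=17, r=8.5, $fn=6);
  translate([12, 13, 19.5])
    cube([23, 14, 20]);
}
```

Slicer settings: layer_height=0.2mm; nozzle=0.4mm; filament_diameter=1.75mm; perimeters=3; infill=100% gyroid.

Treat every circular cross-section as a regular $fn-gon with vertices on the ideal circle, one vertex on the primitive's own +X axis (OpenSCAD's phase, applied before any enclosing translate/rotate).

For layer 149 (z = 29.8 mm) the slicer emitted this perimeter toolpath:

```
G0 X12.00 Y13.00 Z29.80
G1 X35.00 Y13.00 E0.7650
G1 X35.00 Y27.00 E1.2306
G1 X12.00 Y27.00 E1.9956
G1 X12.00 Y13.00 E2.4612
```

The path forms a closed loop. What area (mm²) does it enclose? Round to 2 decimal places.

322.00 mm²

Apply the shoelace formula to the sequence of (X, Y) vertices; enclosed area = 322.00 mm².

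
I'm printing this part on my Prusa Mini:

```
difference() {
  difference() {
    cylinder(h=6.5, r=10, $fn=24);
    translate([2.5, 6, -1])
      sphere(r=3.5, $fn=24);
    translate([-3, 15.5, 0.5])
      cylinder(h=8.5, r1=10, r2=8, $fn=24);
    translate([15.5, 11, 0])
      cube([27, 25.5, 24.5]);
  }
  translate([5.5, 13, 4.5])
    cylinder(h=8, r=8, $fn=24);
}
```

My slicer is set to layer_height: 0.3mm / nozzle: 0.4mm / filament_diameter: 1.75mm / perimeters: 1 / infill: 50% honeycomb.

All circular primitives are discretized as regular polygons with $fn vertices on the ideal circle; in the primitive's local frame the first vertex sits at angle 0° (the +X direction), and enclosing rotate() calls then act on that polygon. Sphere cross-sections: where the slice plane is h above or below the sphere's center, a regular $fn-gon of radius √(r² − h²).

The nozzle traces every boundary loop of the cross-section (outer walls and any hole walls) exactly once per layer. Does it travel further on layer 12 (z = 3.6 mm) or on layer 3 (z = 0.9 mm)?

Layer 12 (z = 3.6): the r=10 cylinder contributes a regular 24-gon of circumradius 10 (perimeter = 2·24·10.000·sin(180°/24) = 62.65 mm); the sphere at (2.5, 6) does not reach this height (|z−center|=4.600 > r=3.5); the cone at (-3, 15.5) (r1=10→r2=8) has section circumradius 9.271 here — a regular 24-gon (perimeter = 2·24·9.271·sin(180°/24) = 58.08 mm); the cube at (15.5, 11) (footprint 27×25.5) is included at this height (perimeter 105.00 mm); Subtracting the remaining from the first: starting from the r=10 cylinder, the cone at (-3, 15.5) partially overlaps it — only the 24.85 mm² overlap (of its 266.93 mm²) is removed, clipping the outline; the 27×25.5 cube at (15.5, 11) misses the remaining region (no effect) — boundary = 62.78 mm; the cylinder at (5.5, 13) is not intersected at this z (z outside [4.5, 12.5]); Subtracting the remaining from the first: none of the subtracted shapes is present at this height, so that combined region is unchanged — boundary = 62.78 mm. So its perimeter = 62.78 mm. Layer 3 (z = 0.9): the r=10 cylinder contributes a regular 24-gon of circumradius 10 (perimeter = 2·24·10.000·sin(180°/24) = 62.65 mm); the sphere at (2.5, 6): section is a regular 24-gon, circumradius = √(r²−h²) = √(3.5²−1.9²) = 2.939 (perimeter = 2·24·2.939·sin(180°/24) = 18.42 mm); the cone at (-3, 15.5) contributes a regular 24-gon of circumradius 9.906 (interpolated between r1=10 and r2=8 at t=0.047) (perimeter = 2·24·9.906·sin(180°/24) = 62.06 mm); the 27×25.5 cube at (15.5, 11) contributes its full rectangle (perimeter 105.00 mm); Subtracting the remaining from the first: starting from the r=10 cylinder, the r=3.5 sphere at (2.5, 6) lies wholly inside it (removes its full 26.83 mm² and its 18.42 mm outline becomes a hole wall); the cone at (-3, 15.5) partially overlaps it — only the 26.19 mm² overlap (of its 304.76 mm²) is removed, clipping the outline; the 27×25.5 cube at (15.5, 11) misses the remaining region (no effect) — boundary = 69.64 mm; the cylinder at (5.5, 13) is not intersected at this z (z outside [4.5, 12.5]); After the difference (first − rest): none of the subtracted shapes is present at this height, so the result so far is unchanged — boundary = 69.64 mm. So its perimeter = 69.64 mm. Layer 3 is larger (69.64 vs 62.78 mm).

layer 3 (z = 0.9 mm)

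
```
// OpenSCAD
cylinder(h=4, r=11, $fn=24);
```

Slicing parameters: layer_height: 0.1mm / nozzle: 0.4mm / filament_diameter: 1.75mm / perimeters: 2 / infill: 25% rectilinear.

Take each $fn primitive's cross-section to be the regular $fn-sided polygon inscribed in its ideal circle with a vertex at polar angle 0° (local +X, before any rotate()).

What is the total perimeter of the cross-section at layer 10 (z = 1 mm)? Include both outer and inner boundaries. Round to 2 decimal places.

At z = 1 mm: the cylinder: section is a regular 24-gon, circumradius r=11 (perimeter = 2·24·11.000·sin(180°/24) = 68.92 mm). Overall, the cross-section is a single solid region. Total boundary length (outer) = 68.92 mm.

68.92 mm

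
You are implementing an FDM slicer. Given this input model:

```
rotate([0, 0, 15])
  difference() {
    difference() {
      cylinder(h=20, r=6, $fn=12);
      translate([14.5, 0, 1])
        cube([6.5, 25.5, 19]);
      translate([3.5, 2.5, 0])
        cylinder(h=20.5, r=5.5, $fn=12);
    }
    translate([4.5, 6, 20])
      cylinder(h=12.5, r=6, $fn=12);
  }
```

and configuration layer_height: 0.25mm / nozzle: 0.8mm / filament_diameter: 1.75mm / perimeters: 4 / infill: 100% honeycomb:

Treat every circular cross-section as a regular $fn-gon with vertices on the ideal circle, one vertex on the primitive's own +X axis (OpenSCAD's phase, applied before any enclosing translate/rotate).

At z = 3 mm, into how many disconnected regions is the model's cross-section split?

At z = 3 mm: the r=6 cylinder contributes a regular 12-gon of circumradius 6; the cube at (14.5, 0) (footprint 6.5×25.5) is included at this height; the cylinder at (3.5, 2.5): section is a regular 12-gon, circumradius r=5.5; Taking the first minus the rest: starting from the r=6 cylinder, the 6.5×25.5 cube at (14.5, 0) misses the remaining region (no effect); the r=5.5 cylinder at (3.5, 2.5) partially overlaps it — only the 51.92 mm² overlap (of its 90.75 mm²) is removed, clipping the outline — 1 connected region; the cylinder at (4.5, 6) is absent (z outside [20, 32.5]); After the difference (first − rest): none of the subtracted shapes is present at this height, so that combined region is unchanged — 1 connected region; (rotated 15° about Z; rotation is an isometry so areas/perimeters/island counts are preserved). The result has 1 disconnected region.

1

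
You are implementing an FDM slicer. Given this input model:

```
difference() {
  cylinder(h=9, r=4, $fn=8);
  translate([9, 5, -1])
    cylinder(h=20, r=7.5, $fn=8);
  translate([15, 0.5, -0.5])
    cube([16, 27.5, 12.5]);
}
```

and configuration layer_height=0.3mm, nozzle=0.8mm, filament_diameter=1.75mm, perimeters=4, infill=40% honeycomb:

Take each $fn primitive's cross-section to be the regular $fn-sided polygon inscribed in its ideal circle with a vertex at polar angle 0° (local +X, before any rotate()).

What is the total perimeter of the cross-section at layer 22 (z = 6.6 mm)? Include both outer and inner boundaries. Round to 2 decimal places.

At z = 6.6 mm: the cylinder: section is a regular 8-gon, circumradius r=4 (perimeter = 2·8·4.000·sin(180°/8) = 24.49 mm); the r=7.5 cylinder at (9, 5) gives a regular 8-gon of circumradius 7.5 (constant along its height) (perimeter = 2·8·7.500·sin(180°/8) = 45.92 mm); the 16×27.5 cube at (15, 0.5) contributes its full rectangle (perimeter 87.00 mm); Subtracting the remaining from the first: starting from the r=4 cylinder, the r=7.5 cylinder at (9, 5) partially overlaps it — only the 1.36 mm² overlap (of its 159.10 mm²) is removed, clipping the outline; the 16×27.5 cube at (15, 0.5) misses the remaining region (no effect) — boundary = 24.26 mm. Overall, the cross-section is a single solid region. Total boundary length (outer) = 24.26 mm.

24.26 mm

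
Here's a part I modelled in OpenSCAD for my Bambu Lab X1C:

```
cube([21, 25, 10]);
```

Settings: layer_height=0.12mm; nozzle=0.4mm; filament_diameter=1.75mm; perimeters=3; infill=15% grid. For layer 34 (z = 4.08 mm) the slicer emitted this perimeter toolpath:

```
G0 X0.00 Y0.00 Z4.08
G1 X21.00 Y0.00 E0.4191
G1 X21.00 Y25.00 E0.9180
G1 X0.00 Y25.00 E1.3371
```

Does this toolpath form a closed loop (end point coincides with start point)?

Start point (G0): (0.00, 0.00). End point (last G1): the path does not return to the start — open.

no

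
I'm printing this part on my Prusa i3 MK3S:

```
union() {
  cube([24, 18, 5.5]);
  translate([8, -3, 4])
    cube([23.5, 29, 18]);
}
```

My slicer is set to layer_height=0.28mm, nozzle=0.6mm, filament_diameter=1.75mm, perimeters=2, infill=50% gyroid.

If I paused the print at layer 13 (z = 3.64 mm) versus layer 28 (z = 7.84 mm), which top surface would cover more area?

Layer 13 (z = 3.64): the cube is present — its section is the full 24×18 rectangle (area 432.00 mm²); the cube at (8, -3) is not intersected at this z (z outside [4, 22]); Combining (union): only the 24×18 cube is present, so the union is just that shape — area = 432.00 mm². So its area = 432.00 mm². Layer 28 (z = 7.84): the cube is not intersected at this z (z outside [0, 5.5]); the cube at (8, -3) (footprint 23.5×29) is included at this height (area 681.50 mm²); Taking the union: only the 23.5×29 cube at (8, -3) is present, so the union is just that shape — area = 681.50 mm². So its area = 681.50 mm². Layer 28 is larger (681.50 vs 432.00 mm²).

layer 28 (z = 7.84 mm)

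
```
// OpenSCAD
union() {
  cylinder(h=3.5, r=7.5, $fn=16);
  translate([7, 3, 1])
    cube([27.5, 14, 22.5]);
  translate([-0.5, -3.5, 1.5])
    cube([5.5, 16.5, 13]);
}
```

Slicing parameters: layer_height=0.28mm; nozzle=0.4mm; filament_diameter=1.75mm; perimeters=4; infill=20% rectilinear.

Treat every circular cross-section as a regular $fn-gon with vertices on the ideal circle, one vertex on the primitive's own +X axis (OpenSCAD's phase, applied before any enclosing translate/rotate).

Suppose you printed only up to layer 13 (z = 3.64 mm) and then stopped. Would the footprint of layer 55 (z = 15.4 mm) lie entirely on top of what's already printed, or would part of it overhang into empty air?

Compare the two slices. At z = 3.64: the cylinder does not reach this height (z outside [0, 3.5]); the cube at (7, 3) (footprint 27.5×14) is included at this height (area 385.00 mm²); the 5.5×16.5 cube at (-0.5, -3.5) contributes its full rectangle (area 90.75 mm²); Taking the union: the 2 present regions are separate (no shared area or edge), so areas and boundary lengths simply add and each stays a separate island — area = 475.75 mm². At z = 15.4: the cylinder does not reach this height (z outside [0, 3.5]); the cube at (7, 3) is present — its section is the full 27.5×14 rectangle (area 385.00 mm²); the cube at (-0.5, -3.5) is not intersected at this z (z outside [1.5, 14.5]); Merging all regions: only the 27.5×14 cube at (7, 3) is present, so the union is just that shape — area = 385.00 mm². Checking containment: the cross-section at z = 15.4 is a subset of the cross-section at z = 3.64.

entirely on top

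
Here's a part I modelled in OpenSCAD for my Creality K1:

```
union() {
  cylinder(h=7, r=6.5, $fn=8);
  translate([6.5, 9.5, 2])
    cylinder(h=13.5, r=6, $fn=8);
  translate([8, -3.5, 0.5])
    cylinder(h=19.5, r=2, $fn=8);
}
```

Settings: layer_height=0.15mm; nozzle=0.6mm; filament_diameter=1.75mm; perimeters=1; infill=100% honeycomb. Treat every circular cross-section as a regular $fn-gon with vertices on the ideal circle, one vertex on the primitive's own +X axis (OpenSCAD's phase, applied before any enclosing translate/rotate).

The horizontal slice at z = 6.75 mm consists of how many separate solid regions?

2

At z = 6.75 mm: the cylinder: section is a regular 8-gon, circumradius r=6.5; the r=6 cylinder at (6.5, 9.5) gives a regular 8-gon of circumradius 6 (constant along its height); the cylinder at (8, -3.5): section is a regular 8-gon, circumradius r=2; Taking the union: the regions partially overlap (shared area 0.77 mm²), so overlapping operands fuse into one piece — 2 connected regions. The result has 2 disconnected regions.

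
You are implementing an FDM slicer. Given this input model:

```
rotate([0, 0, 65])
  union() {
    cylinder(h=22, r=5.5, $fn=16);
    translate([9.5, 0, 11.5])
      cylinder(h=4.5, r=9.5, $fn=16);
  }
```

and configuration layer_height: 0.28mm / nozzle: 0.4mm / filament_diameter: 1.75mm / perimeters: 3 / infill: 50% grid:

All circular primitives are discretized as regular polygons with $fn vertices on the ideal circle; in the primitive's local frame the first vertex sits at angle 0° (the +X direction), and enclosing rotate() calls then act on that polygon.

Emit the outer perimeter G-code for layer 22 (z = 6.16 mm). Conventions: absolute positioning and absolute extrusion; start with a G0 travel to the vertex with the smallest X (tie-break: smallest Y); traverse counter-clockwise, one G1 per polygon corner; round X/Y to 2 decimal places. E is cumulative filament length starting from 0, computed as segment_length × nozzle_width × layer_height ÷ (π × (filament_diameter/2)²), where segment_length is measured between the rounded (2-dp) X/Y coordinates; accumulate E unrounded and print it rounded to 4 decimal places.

At z = 6.16 mm: the cylinder: section is a regular 16-gon, circumradius r=5.5; the cylinder at (9.5, 0) does not reach this height (z outside [11.5, 16]); Merging all regions: only the r=5.5 cylinder is present, so the union is just that shape — 1 connected region; (whole slice rotated 65° about Z — lengths, areas and connectivity unchanged). The outline is a single polygon with 16 vertices. Extrusion per mm of travel: 0.4 × 0.28 / (π × 0.875²) = 0.046564. Accumulating E over each segment gives final E = 1.5986.

G0 X-5.49 Y0.24 Z6.16
G1 X-5.17 Y-1.88 E0.0998
G1 X-4.06 Y-3.72 E0.1999
G1 X-2.32 Y-4.98 E0.2999
G1 X-0.24 Y-5.49 E0.3997
G1 X1.88 Y-5.17 E0.4995
G1 X3.72 Y-4.06 E0.5995
G1 X4.98 Y-2.32 E0.6996
G1 X5.49 Y-0.24 E0.7993
G1 X5.17 Y1.88 E0.8991
G1 X4.06 Y3.72 E0.9992
G1 X2.32 Y4.98 E1.0992
G1 X0.24 Y5.49 E1.1990
G1 X-1.88 Y5.17 E1.2988
G1 X-3.72 Y4.06 E1.3989
G1 X-4.98 Y2.32 E1.4989
G1 X-5.49 Y0.24 E1.5986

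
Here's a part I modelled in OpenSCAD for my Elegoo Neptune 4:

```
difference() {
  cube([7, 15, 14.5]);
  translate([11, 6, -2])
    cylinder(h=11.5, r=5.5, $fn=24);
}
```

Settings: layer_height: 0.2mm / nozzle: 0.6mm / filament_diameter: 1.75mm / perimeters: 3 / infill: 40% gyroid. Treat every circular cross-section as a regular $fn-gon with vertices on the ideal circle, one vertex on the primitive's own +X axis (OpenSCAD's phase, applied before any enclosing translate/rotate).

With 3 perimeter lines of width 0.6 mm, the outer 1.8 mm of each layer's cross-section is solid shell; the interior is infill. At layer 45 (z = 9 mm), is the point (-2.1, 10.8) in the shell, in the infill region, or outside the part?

At z = 9 mm: the 7×15 cube contributes its full rectangle; the r=5.5 cylinder at (11, 6) contributes a regular 24-gon of circumradius 5.5; Taking the first minus the rest: starting from the 7×15 cube, the r=5.5 cylinder at (11, 6) partially overlaps it — only the 7.52 mm² overlap (of its 93.95 mm²) is removed, clipping the outline — 1 connected region. Overall, the cross-section is a single solid region. The nearest boundary edge runs (0.00, 0.00)→(0.00, 15.00); distance from the point to it = 2.10 mm. The point is not inside any of the regions above, so it lies outside the cross-section (2.10 mm from the nearest boundary).

outside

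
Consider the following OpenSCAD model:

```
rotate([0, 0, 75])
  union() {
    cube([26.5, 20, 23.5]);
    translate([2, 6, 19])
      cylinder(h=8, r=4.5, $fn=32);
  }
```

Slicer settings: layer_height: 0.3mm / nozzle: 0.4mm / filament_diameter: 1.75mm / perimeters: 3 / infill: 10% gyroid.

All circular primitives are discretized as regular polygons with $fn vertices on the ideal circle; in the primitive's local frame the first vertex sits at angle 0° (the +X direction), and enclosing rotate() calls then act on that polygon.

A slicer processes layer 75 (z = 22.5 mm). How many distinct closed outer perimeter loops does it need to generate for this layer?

1

At z = 22.5 mm: the cube is present — its section is the full 26.5×20 rectangle; the r=4.5 cylinder at (2, 6) gives a regular 32-gon of circumradius 4.5 (constant along its height); Taking the union: the regions partially overlap (shared area 48.93 mm²), so overlapping operands fuse into one piece — 1 connected region; (rotated 75° about Z; rotation is an isometry so areas/perimeters/island counts are preserved). The result has 1 disconnected region.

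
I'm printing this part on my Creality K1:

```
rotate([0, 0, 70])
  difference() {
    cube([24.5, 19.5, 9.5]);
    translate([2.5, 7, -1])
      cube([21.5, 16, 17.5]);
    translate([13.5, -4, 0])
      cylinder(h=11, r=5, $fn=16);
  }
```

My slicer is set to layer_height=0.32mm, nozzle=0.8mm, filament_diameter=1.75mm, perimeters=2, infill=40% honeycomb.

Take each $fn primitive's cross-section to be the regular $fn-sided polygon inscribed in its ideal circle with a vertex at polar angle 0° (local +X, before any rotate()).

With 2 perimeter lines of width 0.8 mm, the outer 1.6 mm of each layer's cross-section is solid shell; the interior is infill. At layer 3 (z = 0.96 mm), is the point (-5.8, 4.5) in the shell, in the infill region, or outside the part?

shell

At z = 0.96 mm: the cube is present — its section is the full 24.5×19.5 rectangle; the cube at (2.5, 7) is present — its section is the full 21.5×16 rectangle; the r=5 cylinder at (13.5, -4) contributes a regular 16-gon of circumradius 5; Subtracting the remaining from the first: starting from the 24.5×19.5 cube, the 21.5×16 cube at (2.5, 7) partially overlaps it — only the 268.75 mm² overlap (of its 344.00 mm²) is removed, clipping the outline; the r=5 cylinder at (13.5, -4) partially overlaps it — only the 3.67 mm² overlap (of its 76.54 mm²) is removed, clipping the outline — 1 connected region; (rotated 70° about Z; rotation is an isometry so areas/perimeters/island counts are preserved). Overall, the cross-section is a single solid region. Undo the 70° rotation: the query point maps to (2.245, 6.989) in the un-rotated model frame. The nearest boundary edge runs (2.50, 19.50)→(2.50, 7.00); distance from the point to it = 0.26 mm. The point is inside the cross-section, 0.26 mm from the nearest boundary — within the 1.6 mm shell band (2 × 0.8).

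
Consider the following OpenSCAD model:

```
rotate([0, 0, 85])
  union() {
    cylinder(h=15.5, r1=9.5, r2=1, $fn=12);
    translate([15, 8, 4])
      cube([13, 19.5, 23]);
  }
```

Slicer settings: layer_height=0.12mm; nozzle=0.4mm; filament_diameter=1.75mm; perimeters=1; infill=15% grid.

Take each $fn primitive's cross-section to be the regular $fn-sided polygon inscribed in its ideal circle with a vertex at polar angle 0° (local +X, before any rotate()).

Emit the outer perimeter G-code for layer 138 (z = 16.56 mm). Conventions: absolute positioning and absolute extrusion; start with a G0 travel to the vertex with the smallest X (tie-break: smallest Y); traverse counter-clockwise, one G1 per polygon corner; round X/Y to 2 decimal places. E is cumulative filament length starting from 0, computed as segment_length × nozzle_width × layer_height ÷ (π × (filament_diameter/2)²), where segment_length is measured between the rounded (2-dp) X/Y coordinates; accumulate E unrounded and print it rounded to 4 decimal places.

G0 X-26.09 Y17.34 Z16.56
G1 X-6.66 Y15.64 E0.3892
G1 X-5.53 Y28.59 E0.6486
G1 X-24.95 Y30.29 E1.0377
G1 X-26.09 Y17.34 E1.2971

At z = 16.56 mm: the cone is absent (z outside [0, 15.5]); the 13×19.5 cube at (15, 8) contributes its full rectangle; Taking the union: only the 13×19.5 cube at (15, 8) is present, so the union is just that shape — 1 connected region; (whole slice rotated 85° about Z — lengths, areas and connectivity unchanged). The outline is a single polygon with 4 vertices. Extrusion per mm of travel: 0.4 × 0.12 / (π × 0.875²) = 0.019956. Accumulating E over each segment gives final E = 1.2971.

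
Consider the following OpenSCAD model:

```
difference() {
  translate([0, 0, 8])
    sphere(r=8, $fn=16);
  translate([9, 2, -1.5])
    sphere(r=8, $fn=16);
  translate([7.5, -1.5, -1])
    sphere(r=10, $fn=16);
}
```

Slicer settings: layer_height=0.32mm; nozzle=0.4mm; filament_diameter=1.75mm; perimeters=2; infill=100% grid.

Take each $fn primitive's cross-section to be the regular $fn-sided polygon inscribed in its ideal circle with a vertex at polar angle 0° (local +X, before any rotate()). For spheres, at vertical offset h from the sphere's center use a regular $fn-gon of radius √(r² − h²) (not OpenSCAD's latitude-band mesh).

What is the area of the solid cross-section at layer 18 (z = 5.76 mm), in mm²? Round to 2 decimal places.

At z = 5.76 mm: the sphere: section is a regular 16-gon, circumradius = √(r²−h²) = √(8²−2.24²) = 7.680 (area = (16/2)·7.680²·sin(360°/16) = 180.57 mm²); the r=8 sphere at (9, 2) slices to a regular 16-gon of circumradius 3.360 (√(r²−h²) with h=7.26 from center) (area = (16/2)·3.360²·sin(360°/16) = 34.57 mm²); the r=10 sphere at (7.5, -1.5) slices to a regular 16-gon of circumradius 7.369 (√(r²−h²) with h=6.76 from center) (area = (16/2)·7.369²·sin(360°/16) = 166.25 mm²); Taking the first minus the rest: starting from the r=8 sphere (180.57 mm²), the r=8 sphere at (9, 2) partially overlaps it — only the 5.99 mm² overlap (of its 34.57 mm²) is removed, clipping the outline; the r=10 sphere at (7.5, -1.5) partially overlaps it — only the 59.00 mm² overlap (of its 166.25 mm²) is removed, clipping the outline — area = 115.59 mm². Overall, the cross-section is a single solid region. Net area = 115.59 mm².

115.59 mm²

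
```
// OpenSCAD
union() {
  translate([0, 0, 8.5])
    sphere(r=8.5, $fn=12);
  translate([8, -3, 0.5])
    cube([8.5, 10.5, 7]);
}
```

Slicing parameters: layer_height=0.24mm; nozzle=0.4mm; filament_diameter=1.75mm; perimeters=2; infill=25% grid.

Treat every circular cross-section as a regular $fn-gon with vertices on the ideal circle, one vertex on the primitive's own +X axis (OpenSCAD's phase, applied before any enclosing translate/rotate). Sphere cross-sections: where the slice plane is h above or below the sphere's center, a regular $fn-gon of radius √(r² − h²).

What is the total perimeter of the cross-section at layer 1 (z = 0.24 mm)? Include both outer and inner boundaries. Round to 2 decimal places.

At z = 0.24 mm: the r=8.5 sphere slices to a regular 12-gon of circumradius 2.006 (√(r²−h²) with h=8.26 from center) (perimeter = 2·12·2.006·sin(180°/12) = 12.46 mm); the cube at (8, -3) does not reach this height (z outside [0.5, 7.5]); Merging all regions: only the r=8.5 sphere is present, so the union is just that shape — boundary = 12.46 mm. Overall, the cross-section is a single solid region. Total boundary length (outer) = 12.46 mm.

12.46 mm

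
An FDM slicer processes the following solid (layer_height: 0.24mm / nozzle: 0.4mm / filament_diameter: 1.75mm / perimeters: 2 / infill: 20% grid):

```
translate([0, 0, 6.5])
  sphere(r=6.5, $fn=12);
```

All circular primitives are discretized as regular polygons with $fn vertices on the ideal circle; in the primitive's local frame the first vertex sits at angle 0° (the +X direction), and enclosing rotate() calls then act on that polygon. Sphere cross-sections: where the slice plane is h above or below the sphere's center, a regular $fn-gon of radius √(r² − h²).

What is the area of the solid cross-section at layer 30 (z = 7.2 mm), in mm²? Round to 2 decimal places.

At z = 7.2 mm: the r=6.5 sphere contributes a regular 12-gon of circumradius √(6.5²−0.7²) = 6.462 (area = (12/2)·6.462²·sin(360°/12) = 125.28 mm²). Overall, the cross-section is a single solid region. Net area = 125.28 mm².

125.28 mm²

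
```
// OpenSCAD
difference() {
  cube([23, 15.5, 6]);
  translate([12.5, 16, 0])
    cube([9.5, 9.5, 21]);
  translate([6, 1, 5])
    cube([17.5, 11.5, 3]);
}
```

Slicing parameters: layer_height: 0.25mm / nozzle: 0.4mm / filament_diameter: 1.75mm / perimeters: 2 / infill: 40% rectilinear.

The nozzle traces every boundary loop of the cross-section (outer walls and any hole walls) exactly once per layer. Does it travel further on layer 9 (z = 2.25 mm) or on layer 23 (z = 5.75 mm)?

layer 23 (z = 5.75 mm)

Layer 9 (z = 2.25): the cube is present — its section is the full 23×15.5 rectangle (perimeter 77.00 mm); the cube at (12.5, 16) is present — its section is the full 9.5×9.5 rectangle (perimeter 38.00 mm); the cube at (6, 1) does not reach this height (z outside [5, 8]); After the difference (first − rest): starting from the 23×15.5 cube, the 9.5×9.5 cube at (12.5, 16) misses the remaining region (no effect) — boundary = 77.00 mm. So its perimeter = 77.00 mm. Layer 23 (z = 5.75): the cube (footprint 23×15.5) is included at this height (perimeter 77.00 mm); the cube at (12.5, 16) is present — its section is the full 9.5×9.5 rectangle (perimeter 38.00 mm); the cube at (6, 1) is present — its section is the full 17.5×11.5 rectangle (perimeter 58.00 mm); After the difference (first − rest): starting from the 23×15.5 cube, the 9.5×9.5 cube at (12.5, 16) misses the remaining region (no effect); the 17.5×11.5 cube at (6, 1) partially overlaps it — only the 195.50 mm² overlap (of its 201.25 mm²) is removed, clipping the outline — boundary = 111.00 mm. So its perimeter = 111.00 mm. Layer 23 is larger (111.00 vs 77.00 mm).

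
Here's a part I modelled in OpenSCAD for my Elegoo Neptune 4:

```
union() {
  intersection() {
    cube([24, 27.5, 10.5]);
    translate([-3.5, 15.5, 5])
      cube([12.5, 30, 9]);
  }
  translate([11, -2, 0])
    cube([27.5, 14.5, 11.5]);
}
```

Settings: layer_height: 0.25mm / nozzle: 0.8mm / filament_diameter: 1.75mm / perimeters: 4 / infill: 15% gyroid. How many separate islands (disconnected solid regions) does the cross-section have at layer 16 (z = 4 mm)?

1

At z = 4 mm: the 24×27.5 cube contributes its full rectangle; the cube at (-3.5, 15.5) does not reach this height (z outside [5, 14]); After intersecting: at least one operand is absent at this height, so nothing remains; the 27.5×14.5 cube at (11, -2) contributes its full rectangle; Combining (union): only the 27.5×14.5 cube at (11, -2) is present, so the union is just that shape — 1 connected region. Overall, the cross-section is a single solid region. Island count = 1.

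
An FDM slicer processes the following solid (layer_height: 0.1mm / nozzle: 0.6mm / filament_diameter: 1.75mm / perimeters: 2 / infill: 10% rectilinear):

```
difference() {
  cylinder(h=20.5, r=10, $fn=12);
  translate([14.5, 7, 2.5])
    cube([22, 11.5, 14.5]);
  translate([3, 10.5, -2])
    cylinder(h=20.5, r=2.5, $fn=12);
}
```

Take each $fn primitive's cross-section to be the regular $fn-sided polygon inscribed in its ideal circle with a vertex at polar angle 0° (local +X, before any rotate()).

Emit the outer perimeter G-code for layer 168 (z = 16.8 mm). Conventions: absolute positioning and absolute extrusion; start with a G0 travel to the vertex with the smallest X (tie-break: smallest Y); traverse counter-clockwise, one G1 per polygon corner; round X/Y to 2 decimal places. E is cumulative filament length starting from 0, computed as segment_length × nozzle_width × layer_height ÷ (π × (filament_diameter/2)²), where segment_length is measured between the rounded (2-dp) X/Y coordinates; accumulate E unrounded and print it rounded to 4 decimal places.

At z = 16.8 mm: the r=10 cylinder gives a regular 12-gon of circumradius 10 (constant along its height); the cube at (14.5, 7) is present — its section is the full 22×11.5 rectangle; the r=2.5 cylinder at (3, 10.5) contributes a regular 12-gon of circumradius 2.5; Subtracting the remaining from the first: starting from the r=10 cylinder, the 22×11.5 cube at (14.5, 7) misses the remaining region (no effect); the r=2.5 cylinder at (3, 10.5) partially overlaps it — only the 3.51 mm² overlap (of its 18.75 mm²) is removed, clipping the outline — 1 connected region. The outline is a single polygon with 18 vertices. Extrusion per mm of travel: 0.6 × 0.1 / (π × 0.875²) = 0.024945. Accumulating E over each segment gives final E = 1.5729.

G0 X-10.00 Y0.00 Z16.80
G1 X-8.66 Y-5.00 E0.1291
G1 X-5.00 Y-8.66 E0.2582
G1 X0.00 Y-10.00 E0.3874
G1 X5.00 Y-8.66 E0.5165
G1 X8.66 Y-5.00 E0.6456
G1 X10.00 Y0.00 E0.7747
G1 X8.66 Y5.00 E0.9039
G1 X5.00 Y8.66 E1.0330
G1 X4.67 Y8.75 E1.0415
G1 X4.25 Y8.33 E1.0563
G1 X3.00 Y8.00 E1.0886
G1 X1.75 Y8.33 E1.1208
G1 X0.83 Y9.25 E1.1533
G1 X0.68 Y9.82 E1.1680
G1 X0.00 Y10.00 E1.1855
G1 X-5.00 Y8.66 E1.3147
G1 X-8.66 Y5.00 E1.4438
G1 X-10.00 Y0.00 E1.5729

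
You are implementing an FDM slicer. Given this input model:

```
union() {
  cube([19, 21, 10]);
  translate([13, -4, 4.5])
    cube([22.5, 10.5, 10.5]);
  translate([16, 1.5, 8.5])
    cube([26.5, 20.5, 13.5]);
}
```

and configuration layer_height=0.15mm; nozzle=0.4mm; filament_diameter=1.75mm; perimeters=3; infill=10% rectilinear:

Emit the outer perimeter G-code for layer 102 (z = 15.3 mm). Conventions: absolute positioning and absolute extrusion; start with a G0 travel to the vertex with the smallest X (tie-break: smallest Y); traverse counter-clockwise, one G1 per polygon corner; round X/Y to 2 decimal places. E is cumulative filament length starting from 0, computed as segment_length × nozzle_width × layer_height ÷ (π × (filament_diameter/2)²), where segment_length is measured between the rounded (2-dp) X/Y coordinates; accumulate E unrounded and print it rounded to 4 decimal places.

At z = 15.3 mm: the cube is absent (z outside [0, 10]); the cube at (13, -4) is not intersected at this z (z outside [4.5, 15]); the cube at (16, 1.5) is present — its section is the full 26.5×20.5 rectangle; Combining (union): only the 26.5×20.5 cube at (16, 1.5) is present, so the union is just that shape — 1 connected region. The outline is a single polygon with 4 vertices. Extrusion per mm of travel: 0.4 × 0.15 / (π × 0.875²) = 0.024945. Accumulating E over each segment gives final E = 2.3448.

G0 X16.00 Y1.50 Z15.30
G1 X42.50 Y1.50 E0.6610
G1 X42.50 Y22.00 E1.1724
G1 X16.00 Y22.00 E1.8335
G1 X16.00 Y1.50 E2.3448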